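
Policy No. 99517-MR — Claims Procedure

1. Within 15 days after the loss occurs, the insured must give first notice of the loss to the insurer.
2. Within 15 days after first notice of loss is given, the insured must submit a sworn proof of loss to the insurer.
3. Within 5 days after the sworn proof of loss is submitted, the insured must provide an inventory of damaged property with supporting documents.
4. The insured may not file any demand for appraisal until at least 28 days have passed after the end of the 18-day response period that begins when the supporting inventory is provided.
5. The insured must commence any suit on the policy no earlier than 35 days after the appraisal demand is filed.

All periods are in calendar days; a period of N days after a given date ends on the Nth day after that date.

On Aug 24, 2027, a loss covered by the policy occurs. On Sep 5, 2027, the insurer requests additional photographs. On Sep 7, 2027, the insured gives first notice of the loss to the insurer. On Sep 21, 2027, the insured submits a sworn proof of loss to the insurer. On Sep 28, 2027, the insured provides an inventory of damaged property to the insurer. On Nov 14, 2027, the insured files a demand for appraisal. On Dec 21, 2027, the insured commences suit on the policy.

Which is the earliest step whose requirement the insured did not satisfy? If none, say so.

Step 1 — counting 15 days from Aug 24, 2027 (when the loss occurs) gives a deadline of Sep 8, 2027; done Sep 7, 2027 — timely.
Step 2 — counting 15 days from Sep 7, 2027 (when first notice of loss is given) gives a deadline of Sep 22, 2027; done Sep 21, 2027 — timely.
Step 3 — counting 5 days from Sep 21, 2027 (when the sworn proof of loss is submitted) gives a deadline of Sep 26, 2027; Sep 28, 2027 misses that deadline by 2 days.
The analysis stops there.

Step 3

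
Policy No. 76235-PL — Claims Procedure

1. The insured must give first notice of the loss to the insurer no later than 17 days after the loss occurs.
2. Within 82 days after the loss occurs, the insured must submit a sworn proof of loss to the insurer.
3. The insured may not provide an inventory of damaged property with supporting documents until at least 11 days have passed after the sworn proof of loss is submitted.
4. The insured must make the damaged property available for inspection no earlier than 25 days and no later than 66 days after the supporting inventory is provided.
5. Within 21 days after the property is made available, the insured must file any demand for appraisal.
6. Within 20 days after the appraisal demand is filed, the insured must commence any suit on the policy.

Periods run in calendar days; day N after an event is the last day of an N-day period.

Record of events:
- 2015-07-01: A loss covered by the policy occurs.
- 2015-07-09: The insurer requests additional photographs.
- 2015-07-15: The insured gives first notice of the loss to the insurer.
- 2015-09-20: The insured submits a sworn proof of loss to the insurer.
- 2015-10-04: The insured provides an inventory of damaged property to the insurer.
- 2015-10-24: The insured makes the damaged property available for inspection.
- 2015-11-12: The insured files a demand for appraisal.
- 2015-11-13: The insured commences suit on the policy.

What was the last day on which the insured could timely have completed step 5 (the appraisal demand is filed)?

Step 5 runs from 2015-10-24, when the property is made available. 21 days after 2015-10-24 is 2015-11-14.

2015-11-14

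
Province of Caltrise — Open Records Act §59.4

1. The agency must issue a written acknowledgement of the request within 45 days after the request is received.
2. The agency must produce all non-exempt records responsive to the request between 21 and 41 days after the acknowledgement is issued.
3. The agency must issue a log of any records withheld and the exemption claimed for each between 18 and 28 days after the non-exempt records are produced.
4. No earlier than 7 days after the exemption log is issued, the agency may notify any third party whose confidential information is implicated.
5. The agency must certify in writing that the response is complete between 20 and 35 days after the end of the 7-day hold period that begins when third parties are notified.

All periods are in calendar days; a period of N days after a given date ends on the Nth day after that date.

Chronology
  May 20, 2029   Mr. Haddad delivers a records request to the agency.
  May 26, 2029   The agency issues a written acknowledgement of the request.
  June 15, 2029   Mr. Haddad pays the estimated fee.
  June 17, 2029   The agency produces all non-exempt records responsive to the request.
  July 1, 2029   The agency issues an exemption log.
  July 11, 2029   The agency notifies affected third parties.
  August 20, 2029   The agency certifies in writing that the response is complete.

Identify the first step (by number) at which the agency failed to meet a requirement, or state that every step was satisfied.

Step 3

Step 1 — counting 45 days from May 20, 2029 (when the request is received) gives a deadline of July 4, 2029; done May 26, 2029 — timely.
Step 2 — 21 and 41 days from May 26, 2029 (when the acknowledgement is issued) are June 16, 2029 and July 6, 2029 respectively; done June 17, 2029, which is between those dates.
Step 3 — 18 and 28 days from June 17, 2029 (when the non-exempt records are produced) are July 5, 2029 and July 15, 2029 respectively; July 1, 2029 is 4 days too early.
Later steps need not be reached.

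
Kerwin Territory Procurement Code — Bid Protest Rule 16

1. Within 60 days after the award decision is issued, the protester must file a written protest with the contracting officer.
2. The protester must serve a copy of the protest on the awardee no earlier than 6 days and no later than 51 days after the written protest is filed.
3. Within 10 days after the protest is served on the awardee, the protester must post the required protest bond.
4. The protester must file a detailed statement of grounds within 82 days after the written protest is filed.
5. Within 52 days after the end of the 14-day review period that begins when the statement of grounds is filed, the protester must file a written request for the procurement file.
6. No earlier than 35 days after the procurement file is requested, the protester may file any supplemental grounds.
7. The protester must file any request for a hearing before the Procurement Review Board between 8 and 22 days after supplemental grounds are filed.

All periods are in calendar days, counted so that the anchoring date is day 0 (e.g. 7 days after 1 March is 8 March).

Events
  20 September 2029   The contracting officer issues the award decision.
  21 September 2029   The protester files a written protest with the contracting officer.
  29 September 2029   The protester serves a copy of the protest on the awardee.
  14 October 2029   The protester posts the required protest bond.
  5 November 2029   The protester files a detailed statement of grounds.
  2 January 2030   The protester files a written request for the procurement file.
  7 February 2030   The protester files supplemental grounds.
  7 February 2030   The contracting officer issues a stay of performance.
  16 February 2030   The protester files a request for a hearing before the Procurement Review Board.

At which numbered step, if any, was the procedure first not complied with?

Step 1: 60 days after 20 September 2029 (when the award decision is issued) is 19 November 2029; completed 21 September 2029, before the deadline.
Step 2: the window is 6–51 days after 21 September 2029 (when the written protest is filed), so 27 September 2029 through 11 November 2029; done 29 September 2029 — within the window.
Step 3: 10 days after 29 September 2029 (when the protest is served on the awardee) is 9 October 2029; 14 October 2029 misses that deadline by 5 days.
The procedure was therefore not followed at step 3.

Step 3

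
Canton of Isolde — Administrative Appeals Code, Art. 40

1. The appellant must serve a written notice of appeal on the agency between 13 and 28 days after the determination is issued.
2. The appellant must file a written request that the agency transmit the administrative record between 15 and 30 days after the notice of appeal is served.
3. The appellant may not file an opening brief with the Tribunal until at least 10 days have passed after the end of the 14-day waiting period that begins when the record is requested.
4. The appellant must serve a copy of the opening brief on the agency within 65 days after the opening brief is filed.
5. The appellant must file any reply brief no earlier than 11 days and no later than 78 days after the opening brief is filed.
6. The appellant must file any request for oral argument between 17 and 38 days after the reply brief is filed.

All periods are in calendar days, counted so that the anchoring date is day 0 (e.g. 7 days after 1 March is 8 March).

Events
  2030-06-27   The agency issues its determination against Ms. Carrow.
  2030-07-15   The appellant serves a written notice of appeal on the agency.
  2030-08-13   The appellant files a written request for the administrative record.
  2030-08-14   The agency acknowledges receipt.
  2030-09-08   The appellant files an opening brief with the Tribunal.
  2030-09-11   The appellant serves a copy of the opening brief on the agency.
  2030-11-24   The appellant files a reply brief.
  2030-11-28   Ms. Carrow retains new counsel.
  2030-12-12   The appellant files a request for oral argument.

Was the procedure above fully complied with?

Yes

(1) the permitted window runs from 2030-06-27 + 13 = 2030-07-10 to 2030-06-27 + 28 = 2030-07-25; done 2030-07-15, which is between those dates.
(2) the permitted window runs from 2030-07-15 + 15 = 2030-07-30 to 2030-07-15 + 30 = 2030-08-14; 2030-08-13 falls inside that range.
(3) permitted from 2030-08-27 + 10 days = 2030-09-06 onward; done 2030-09-08, after the minimum wait.
(4) due by 2030-09-08 + 65 days = 2030-11-12; 2030-09-11 is within that limit.
(5) the permitted window runs from 2030-09-08 + 11 = 2030-09-19 to 2030-09-08 + 78 = 2030-11-25; done 2030-11-24 — within the window.
(6) the permitted window runs from 2030-11-24 + 17 = 2030-12-11 to 2030-11-24 + 38 = 2031-01-01; 2030-12-12 falls inside that range.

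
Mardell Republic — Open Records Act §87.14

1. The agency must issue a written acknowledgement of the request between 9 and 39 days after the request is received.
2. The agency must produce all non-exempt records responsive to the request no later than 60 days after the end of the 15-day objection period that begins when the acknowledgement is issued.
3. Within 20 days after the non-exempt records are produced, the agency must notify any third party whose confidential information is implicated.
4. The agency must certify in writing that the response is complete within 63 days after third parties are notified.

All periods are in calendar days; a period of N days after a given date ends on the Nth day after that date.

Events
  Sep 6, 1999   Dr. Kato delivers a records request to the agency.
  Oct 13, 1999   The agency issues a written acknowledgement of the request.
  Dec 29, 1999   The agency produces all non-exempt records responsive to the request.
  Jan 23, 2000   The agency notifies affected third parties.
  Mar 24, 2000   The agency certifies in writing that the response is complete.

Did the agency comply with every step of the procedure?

No

Step 1: the window is 9–39 days after Sep 6, 1999 (when the request is received), so Sep 15, 1999 through Oct 15, 1999; done Oct 13, 1999 — within the window.
Step 2: 60 days after Oct 28, 1999 (end of the 15-day objection period, which began when the acknowledgement is issued on Oct 13, 1999) is Dec 27, 1999; not done until Dec 29, 1999, 2 days after the deadline.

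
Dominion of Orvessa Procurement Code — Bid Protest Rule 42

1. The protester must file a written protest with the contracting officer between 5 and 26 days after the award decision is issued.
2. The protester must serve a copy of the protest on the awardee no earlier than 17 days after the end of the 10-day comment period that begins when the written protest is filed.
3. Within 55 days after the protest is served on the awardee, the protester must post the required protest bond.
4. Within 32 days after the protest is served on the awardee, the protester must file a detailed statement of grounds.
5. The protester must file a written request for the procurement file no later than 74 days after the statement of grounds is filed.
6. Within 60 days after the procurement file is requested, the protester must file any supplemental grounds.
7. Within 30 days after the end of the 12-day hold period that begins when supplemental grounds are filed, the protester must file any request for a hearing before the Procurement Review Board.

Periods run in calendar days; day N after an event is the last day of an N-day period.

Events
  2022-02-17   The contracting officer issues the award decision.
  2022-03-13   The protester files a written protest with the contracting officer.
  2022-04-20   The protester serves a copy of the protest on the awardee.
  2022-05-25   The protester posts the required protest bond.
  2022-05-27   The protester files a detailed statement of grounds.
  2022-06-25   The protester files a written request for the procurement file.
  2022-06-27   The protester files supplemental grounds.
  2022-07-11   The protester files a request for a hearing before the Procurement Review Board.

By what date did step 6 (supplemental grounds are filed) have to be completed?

2022-08-24

Step 6 runs from 2022-06-25, when the procurement file is requested. 60 days after 2022-06-25 is 2022-08-24.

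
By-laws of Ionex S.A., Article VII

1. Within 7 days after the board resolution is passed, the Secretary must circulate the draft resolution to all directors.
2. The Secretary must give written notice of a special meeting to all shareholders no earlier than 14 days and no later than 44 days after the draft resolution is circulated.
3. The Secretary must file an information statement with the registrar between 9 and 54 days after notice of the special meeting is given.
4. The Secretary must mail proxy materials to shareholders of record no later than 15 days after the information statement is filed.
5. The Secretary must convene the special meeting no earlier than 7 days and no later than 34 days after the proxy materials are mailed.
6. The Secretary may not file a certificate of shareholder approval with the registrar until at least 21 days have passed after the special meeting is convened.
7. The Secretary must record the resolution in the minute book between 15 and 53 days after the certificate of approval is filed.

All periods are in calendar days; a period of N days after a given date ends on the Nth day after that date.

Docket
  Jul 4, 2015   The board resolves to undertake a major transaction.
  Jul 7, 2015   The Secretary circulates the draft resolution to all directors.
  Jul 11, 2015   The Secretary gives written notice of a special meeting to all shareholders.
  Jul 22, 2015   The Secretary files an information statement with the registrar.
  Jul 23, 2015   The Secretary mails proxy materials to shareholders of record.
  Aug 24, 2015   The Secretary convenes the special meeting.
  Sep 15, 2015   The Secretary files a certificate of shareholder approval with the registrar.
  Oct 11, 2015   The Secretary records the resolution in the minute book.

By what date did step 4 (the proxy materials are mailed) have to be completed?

Aug 6, 2015

Step 4 runs from Jul 22, 2015, when the information statement is filed. 15 days after Jul 22, 2015 is Aug 6, 2015.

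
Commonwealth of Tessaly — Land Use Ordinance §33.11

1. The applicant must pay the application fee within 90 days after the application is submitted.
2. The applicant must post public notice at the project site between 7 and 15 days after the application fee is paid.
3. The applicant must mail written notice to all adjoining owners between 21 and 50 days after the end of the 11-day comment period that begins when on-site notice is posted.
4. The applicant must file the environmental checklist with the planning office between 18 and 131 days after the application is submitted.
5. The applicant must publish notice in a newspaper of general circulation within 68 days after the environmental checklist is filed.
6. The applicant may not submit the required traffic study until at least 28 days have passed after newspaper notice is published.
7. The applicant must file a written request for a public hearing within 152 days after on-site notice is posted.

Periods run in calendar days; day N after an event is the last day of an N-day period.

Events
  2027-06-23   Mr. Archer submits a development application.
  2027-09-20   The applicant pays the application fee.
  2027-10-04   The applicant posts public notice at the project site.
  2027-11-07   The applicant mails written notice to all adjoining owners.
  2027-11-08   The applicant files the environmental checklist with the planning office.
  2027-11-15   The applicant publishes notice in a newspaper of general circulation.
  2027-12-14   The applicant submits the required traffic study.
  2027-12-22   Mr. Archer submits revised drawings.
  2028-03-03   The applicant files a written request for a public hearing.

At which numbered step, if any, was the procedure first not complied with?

Step 4

(1) due by 2027-06-23 + 90 days = 2027-09-21; 2027-09-20 is within that limit.
(2) the permitted window runs from 2027-09-20 + 7 = 2027-09-27 to 2027-09-20 + 15 = 2027-10-05; done 2027-10-04 — within the window.
(3) the permitted window runs from 2027-10-15 + 21 = 2027-11-05 to 2027-10-15 + 50 = 2027-12-04; done 2027-11-07 — within the window.
(4) the permitted window runs from 2027-06-23 + 18 = 2027-07-11 to 2027-06-23 + 131 = 2027-11-01; 2027-11-08 is 7 days past the end of the window.
No need to go further; step 4 was not satisfied.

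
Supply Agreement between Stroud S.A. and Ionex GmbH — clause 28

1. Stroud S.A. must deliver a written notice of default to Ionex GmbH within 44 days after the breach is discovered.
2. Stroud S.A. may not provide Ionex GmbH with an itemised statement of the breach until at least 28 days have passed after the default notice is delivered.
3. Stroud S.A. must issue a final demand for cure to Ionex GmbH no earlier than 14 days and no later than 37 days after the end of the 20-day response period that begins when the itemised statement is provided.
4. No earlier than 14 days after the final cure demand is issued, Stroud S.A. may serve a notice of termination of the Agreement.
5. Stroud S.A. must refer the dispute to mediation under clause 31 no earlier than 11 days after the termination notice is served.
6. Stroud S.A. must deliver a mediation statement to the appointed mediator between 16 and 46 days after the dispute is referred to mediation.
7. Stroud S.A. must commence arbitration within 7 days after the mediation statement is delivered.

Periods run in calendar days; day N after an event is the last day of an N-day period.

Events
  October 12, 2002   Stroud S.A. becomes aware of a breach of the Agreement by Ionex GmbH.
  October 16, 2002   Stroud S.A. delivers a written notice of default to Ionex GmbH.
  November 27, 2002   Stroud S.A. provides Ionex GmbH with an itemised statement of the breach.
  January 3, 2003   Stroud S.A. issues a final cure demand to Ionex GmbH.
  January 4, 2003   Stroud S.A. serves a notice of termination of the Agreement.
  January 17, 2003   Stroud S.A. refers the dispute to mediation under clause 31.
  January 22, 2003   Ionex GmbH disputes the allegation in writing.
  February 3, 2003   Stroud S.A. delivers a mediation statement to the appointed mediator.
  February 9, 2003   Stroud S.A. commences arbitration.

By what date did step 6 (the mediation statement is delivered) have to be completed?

March 4, 2003

Step 6 runs from January 17, 2003, when the dispute is referred to mediation. The window is 16–46 days after January 17, 2003; it closes on March 4, 2003.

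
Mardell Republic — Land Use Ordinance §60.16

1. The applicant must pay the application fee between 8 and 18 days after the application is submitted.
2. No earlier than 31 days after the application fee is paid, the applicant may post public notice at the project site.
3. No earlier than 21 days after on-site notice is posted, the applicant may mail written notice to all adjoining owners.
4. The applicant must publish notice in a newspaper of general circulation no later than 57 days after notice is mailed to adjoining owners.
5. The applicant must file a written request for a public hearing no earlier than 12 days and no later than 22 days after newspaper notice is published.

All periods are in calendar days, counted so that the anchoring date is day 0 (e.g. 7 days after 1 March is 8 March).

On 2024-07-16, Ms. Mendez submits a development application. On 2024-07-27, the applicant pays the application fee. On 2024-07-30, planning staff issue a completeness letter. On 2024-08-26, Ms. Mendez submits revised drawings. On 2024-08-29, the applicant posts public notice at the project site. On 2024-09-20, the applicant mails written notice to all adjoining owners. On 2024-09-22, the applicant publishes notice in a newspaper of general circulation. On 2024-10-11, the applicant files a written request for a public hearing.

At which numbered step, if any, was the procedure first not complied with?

None — every step was satisfied

Step 1: the window is 8–18 days after 2024-07-16 (when the application is submitted), so 2024-07-24 through 2024-08-03; 2024-07-27 falls inside that range.
Step 2: the earliest permitted date is 31 days after 2024-07-27 (when the application fee is paid), i.e. 2024-08-27; 2024-08-29 is on or after that date.
Step 3: the earliest permitted date is 21 days after 2024-08-29 (when on-site notice is posted), i.e. 2024-09-19; done 2024-09-20, after the minimum wait.
Step 4: 57 days after 2024-09-20 (when notice is mailed to adjoining owners) is 2024-11-16; 2024-09-22 is within that limit.
Step 5: the window is 12–22 days after 2024-09-22 (when newspaper notice is published), so 2024-10-04 through 2024-10-14; 2024-10-11 falls inside that range.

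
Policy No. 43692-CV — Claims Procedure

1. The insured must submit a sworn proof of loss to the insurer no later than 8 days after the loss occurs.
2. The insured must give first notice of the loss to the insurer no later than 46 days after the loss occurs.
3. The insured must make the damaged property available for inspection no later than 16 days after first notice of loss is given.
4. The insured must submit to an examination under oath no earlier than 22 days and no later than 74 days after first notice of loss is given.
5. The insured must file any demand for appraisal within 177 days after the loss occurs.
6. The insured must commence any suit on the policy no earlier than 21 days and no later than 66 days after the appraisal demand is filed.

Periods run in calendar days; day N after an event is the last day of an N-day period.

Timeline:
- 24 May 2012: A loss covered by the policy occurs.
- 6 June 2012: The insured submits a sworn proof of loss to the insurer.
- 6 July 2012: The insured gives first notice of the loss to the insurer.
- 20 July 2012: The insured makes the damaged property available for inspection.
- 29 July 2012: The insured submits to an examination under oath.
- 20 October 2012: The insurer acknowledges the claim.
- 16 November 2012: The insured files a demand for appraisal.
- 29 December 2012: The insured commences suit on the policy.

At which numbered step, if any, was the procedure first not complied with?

Step 1

(1) due by 24 May 2012 + 8 days = 1 June 2012; 6 June 2012 misses that deadline by 5 days.
No need to go further; step 1 was not satisfied.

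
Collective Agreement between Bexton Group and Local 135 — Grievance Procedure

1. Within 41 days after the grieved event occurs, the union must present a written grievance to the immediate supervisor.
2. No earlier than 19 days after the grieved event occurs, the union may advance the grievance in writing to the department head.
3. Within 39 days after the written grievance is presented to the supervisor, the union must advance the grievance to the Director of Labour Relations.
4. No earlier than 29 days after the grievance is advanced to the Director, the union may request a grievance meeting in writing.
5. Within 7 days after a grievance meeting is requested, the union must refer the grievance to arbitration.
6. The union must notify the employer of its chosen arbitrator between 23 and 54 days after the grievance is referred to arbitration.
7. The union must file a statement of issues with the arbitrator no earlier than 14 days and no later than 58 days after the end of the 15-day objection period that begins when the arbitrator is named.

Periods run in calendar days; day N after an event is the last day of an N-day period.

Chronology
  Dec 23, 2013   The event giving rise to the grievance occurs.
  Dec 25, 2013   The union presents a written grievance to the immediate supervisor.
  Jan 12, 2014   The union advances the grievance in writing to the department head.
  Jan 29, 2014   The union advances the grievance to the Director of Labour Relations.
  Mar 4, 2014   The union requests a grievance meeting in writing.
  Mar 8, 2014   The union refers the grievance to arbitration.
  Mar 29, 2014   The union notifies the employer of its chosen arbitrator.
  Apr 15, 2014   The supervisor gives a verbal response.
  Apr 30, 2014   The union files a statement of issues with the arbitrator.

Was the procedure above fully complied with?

No

(1) due by Dec 23, 2013 + 41 days = Feb 2, 2014; Dec 25, 2013 is within that limit.
(2) permitted from Dec 23, 2013 + 19 days = Jan 11, 2014 onward; Jan 12, 2014 is on or after that date.
(3) due by Dec 25, 2013 + 39 days = Feb 2, 2014; Jan 29, 2014 is within that limit.
(4) permitted from Jan 29, 2014 + 29 days = Feb 27, 2014 onward; Mar 4, 2014 is on or after that date.
(5) due by Mar 4, 2014 + 7 days = Mar 11, 2014; completed Mar 8, 2014, before the deadline.
(6) the permitted window runs from Mar 8, 2014 + 23 = Mar 31, 2014 to Mar 8, 2014 + 54 = May 1, 2014; done Mar 29, 2014 — 2 days before the window opened.
The procedure was therefore not followed at step 6.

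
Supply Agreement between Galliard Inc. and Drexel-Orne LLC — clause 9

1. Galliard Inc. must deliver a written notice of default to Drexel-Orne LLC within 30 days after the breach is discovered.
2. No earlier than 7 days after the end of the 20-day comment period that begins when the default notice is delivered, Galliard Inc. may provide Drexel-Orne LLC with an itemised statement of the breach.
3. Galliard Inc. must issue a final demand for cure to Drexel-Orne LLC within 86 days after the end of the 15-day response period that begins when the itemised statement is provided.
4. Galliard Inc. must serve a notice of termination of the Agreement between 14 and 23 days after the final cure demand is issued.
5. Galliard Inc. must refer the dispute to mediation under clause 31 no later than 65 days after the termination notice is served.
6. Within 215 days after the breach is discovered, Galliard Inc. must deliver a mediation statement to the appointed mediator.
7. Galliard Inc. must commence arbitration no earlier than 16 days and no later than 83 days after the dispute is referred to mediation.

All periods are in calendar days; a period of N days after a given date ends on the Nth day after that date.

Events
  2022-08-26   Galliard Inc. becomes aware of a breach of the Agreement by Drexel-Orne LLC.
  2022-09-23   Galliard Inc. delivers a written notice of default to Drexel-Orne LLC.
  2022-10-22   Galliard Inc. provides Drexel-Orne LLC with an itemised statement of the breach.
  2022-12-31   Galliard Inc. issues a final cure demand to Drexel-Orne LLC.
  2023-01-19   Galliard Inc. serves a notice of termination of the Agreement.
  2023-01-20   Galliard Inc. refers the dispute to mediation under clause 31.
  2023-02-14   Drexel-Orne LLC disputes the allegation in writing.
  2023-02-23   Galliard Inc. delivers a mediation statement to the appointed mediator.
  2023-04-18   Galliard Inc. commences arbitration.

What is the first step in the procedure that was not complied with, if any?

(1) due by 2022-08-26 + 30 days = 2022-09-25; 2022-09-23 is within that limit.
(2) permitted from 2022-10-13 + 7 days = 2022-10-20 onward; done 2022-10-22 — permitted.
(3) due by 2022-11-06 + 86 days = 2023-01-31; done 2022-12-31 — timely.
(4) the permitted window runs from 2022-12-31 + 14 = 2023-01-14 to 2022-12-31 + 23 = 2023-01-23; done 2023-01-19, which is between those dates.
(5) due by 2023-01-19 + 65 days = 2023-03-25; 2023-01-20 is within that limit.
(6) due by 2022-08-26 + 215 days = 2023-03-29; done 2023-02-23 — timely.
(7) the permitted window runs from 2023-01-20 + 16 = 2023-02-05 to 2023-01-20 + 83 = 2023-04-13; done 2023-04-18 — 5 days after the window closed.
No need to go further; step 7 was not satisfied.

Step 7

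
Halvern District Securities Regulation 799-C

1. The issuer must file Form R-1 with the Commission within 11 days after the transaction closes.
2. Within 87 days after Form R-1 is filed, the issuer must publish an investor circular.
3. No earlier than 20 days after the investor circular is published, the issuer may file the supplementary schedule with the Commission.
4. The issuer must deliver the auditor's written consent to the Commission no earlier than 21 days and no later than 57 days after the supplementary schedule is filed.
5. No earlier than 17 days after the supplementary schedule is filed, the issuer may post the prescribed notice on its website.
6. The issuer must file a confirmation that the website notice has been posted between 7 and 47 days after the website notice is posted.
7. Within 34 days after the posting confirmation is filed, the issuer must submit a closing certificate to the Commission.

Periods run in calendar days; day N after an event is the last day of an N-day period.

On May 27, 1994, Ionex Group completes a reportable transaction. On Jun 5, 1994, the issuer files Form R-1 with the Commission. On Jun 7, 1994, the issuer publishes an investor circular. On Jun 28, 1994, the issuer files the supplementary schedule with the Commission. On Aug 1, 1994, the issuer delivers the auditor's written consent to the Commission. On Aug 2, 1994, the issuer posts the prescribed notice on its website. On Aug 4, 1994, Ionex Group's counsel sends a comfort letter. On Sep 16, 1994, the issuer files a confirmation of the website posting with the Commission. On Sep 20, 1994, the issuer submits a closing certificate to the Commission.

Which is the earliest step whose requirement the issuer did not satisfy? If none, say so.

(1) due by May 27, 1994 + 11 days = Jun 7, 1994; completed Jun 5, 1994, before the deadline.
(2) due by Jun 5, 1994 + 87 days = Aug 31, 1994; done Jun 7, 1994 — timely.
(3) permitted from Jun 7, 1994 + 20 days = Jun 27, 1994 onward; Jun 28, 1994 is on or after that date.
(4) the permitted window runs from Jun 28, 1994 + 21 = Jul 19, 1994 to Jun 28, 1994 + 57 = Aug 24, 1994; done Aug 1, 1994, which is between those dates.
(5) permitted from Jun 28, 1994 + 17 days = Jul 15, 1994 onward; done Aug 2, 1994 — permitted.
(6) the permitted window runs from Aug 2, 1994 + 7 = Aug 9, 1994 to Aug 2, 1994 + 47 = Sep 18, 1994; done Sep 16, 1994, which is between those dates.
(7) due by Sep 16, 1994 + 34 days = Oct 20, 1994; Sep 20, 1994 is within that limit.

None — every step was satisfied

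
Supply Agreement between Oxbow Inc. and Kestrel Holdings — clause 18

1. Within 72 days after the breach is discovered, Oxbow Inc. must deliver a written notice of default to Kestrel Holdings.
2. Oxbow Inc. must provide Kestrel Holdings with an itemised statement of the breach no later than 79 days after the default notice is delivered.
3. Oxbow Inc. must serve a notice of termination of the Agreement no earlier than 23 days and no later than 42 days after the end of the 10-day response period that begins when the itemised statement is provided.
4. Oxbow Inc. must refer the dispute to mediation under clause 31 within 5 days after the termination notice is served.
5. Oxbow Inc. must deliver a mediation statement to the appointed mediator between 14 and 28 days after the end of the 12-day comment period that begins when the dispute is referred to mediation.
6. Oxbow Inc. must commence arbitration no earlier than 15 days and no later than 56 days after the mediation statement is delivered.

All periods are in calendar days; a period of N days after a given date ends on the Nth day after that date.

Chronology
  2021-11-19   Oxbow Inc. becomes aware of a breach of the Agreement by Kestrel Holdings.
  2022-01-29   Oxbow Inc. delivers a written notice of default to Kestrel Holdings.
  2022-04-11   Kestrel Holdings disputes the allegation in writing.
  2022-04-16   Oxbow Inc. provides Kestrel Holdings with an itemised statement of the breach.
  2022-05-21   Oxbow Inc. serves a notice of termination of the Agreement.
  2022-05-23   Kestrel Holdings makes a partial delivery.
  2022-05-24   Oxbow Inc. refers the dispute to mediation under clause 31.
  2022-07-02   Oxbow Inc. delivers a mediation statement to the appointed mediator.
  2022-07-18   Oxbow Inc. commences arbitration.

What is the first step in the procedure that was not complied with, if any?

None — every step was satisfied

Step 1 — counting 72 days from 2021-11-19 (when the breach is discovered) gives a deadline of 2022-01-30; completed 2022-01-29, before the deadline.
Step 2 — counting 79 days from 2022-01-29 (when the default notice is delivered) gives a deadline of 2022-04-18; completed 2022-04-16, before the deadline.
Step 3 — 23 and 42 days from 2022-04-26 (end of the 10-day response period, which began when the itemised statement is provided on 2022-04-16) are 2022-05-19 and 2022-06-07 respectively; 2022-05-21 falls inside that range.
Step 4 — counting 5 days from 2022-05-21 (when the termination notice is served) gives a deadline of 2022-05-26; done 2022-05-24 — timely.
Step 5 — 14 and 28 days from 2022-06-05 (end of the 12-day comment period, which began when the dispute is referred to mediation on 2022-05-24) are 2022-06-19 and 2022-07-03 respectively; done 2022-07-02, which is between those dates.
Step 6 — 15 and 56 days from 2022-07-02 (when the mediation statement is delivered) are 2022-07-17 and 2022-08-27 respectively; done 2022-07-18, which is between those dates.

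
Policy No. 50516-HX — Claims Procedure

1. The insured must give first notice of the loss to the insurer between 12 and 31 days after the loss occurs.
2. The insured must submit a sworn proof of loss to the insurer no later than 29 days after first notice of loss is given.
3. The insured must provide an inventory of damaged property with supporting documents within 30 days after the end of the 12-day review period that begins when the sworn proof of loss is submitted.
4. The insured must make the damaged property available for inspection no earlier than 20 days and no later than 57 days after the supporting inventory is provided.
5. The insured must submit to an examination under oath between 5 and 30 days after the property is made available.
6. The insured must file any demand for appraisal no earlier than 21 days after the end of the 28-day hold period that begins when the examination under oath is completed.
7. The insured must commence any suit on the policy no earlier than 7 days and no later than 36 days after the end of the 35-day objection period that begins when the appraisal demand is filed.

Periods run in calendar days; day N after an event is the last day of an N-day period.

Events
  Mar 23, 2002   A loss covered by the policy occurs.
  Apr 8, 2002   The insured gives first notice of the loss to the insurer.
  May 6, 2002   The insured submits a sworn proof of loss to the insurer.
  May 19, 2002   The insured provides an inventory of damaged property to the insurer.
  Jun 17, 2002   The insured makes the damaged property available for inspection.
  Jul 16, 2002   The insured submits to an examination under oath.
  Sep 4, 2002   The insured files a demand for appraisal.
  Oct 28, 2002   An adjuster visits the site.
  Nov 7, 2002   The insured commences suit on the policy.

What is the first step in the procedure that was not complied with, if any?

None — every step was satisfied

Step 1: the window is 12–31 days after Mar 23, 2002 (when the loss occurs), so Apr 4, 2002 through Apr 23, 2002; done Apr 8, 2002 — within the window.
Step 2: 29 days after Apr 8, 2002 (when first notice of loss is given) is May 7, 2002; completed May 6, 2002, before the deadline.
Step 3: 30 days after May 18, 2002 (end of the 12-day review period, which began when the sworn proof of loss is submitted on May 6, 2002) is Jun 17, 2002; May 19, 2002 is within that limit.
Step 4: the window is 20–57 days after May 19, 2002 (when the supporting inventory is provided), so Jun 8, 2002 through Jul 15, 2002; done Jun 17, 2002 — within the window.
Step 5: the window is 5–30 days after Jun 17, 2002 (when the property is made available), so Jun 22, 2002 through Jul 17, 2002; Jul 16, 2002 falls inside that range.
Step 6: the earliest permitted date is 21 days after Aug 13, 2002 (end of the 28-day hold period, which began when the examination under oath is completed on Jul 16, 2002), i.e. Sep 3, 2002; Sep 4, 2002 is on or after that date.
Step 7: the window is 7–36 days after Oct 9, 2002 (end of the 35-day objection period, which began when the appraisal demand is filed on Sep 4, 2002), so Oct 16, 2002 through Nov 14, 2002; done Nov 7, 2002, which is between those dates.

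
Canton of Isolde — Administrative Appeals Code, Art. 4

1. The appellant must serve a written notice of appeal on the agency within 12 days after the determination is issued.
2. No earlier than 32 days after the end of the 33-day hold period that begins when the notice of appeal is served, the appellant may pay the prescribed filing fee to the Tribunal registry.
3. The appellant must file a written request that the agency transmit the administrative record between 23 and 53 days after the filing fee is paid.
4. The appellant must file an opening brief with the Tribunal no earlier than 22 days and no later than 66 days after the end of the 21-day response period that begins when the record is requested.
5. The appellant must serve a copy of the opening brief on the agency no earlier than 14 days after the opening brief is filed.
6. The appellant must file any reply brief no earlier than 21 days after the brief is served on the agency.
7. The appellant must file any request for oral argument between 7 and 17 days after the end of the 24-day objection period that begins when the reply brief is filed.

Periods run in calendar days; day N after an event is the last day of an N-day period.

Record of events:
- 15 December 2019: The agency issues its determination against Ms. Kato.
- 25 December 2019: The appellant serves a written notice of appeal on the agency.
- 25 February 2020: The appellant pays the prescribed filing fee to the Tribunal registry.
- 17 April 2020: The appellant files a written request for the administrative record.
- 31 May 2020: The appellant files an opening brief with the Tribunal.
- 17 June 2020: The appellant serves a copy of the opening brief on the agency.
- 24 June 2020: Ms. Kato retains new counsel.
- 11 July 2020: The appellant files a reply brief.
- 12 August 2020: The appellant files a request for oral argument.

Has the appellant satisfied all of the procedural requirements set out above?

No

Step 1 — counting 12 days from 15 December 2019 (when the determination is issued) gives a deadline of 27 December 2019; 25 December 2019 is within that limit.
Step 2 — must wait 32 days from 27 January 2020 (end of the 33-day hold period, which began when the notice of appeal is served on 25 December 2019), so not before 28 February 2020; acted on 25 February 2020, 3 days prematurely.
Later steps need not be reached.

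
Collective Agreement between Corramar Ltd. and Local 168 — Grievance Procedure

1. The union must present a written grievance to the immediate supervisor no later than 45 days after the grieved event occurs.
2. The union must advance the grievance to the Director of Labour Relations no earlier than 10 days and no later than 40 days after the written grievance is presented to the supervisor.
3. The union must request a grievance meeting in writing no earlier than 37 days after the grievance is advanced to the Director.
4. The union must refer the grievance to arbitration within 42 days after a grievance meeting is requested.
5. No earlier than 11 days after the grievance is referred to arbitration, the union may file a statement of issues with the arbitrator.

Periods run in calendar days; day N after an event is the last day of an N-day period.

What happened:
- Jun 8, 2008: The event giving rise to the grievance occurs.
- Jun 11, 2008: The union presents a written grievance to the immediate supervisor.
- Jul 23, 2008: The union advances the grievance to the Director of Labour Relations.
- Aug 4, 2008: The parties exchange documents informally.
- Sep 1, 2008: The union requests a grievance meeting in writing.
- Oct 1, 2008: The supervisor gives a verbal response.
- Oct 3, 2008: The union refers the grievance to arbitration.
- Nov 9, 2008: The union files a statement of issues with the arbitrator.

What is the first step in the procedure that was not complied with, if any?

Step 2

Step 1 — counting 45 days from Jun 8, 2008 (when the grieved event occurs) gives a deadline of Jul 23, 2008; Jun 11, 2008 is within that limit.
Step 2 — 10 and 40 days from Jun 11, 2008 (when the written grievance is presented to the supervisor) are Jun 21, 2008 and Jul 21, 2008 respectively; Jul 23, 2008 is 2 days past the end of the window.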